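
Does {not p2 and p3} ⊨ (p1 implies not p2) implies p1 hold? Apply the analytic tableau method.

Initial set: {(not p2 and p3); not ((p1 implies not p2) implies p1)}.
(not p2 and p3): α-rule — add not p2, p3.
not ((p1 implies not p2) implies p1): α-rule — add (p1 implies not p2), not p1.
(p1 implies not p2): β-rule — branch into not p1  //  not p2.
  branch 1 (add not p1):
    ○ open, literals {p1=0, p2=0, p3=1}.
  branch 2 (add not p2):
    ○ open, literals {p1=0, p2=0, p3=1}.
0 branches closed, 2 open.
An open branch gives a countermodel: p1=0, p2=0, p3=1 (unmentioned atoms arbitrary); the premises hold there but the conclusion fails.

No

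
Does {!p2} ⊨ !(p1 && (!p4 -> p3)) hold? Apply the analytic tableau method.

No

Initial set: {T !p2; F !(p1 && (!p4 -> p3))}.
F !(p1 && (!p4 -> p3)): α-rule — add T p1, T (!p4 -> p3).
T (!p4 -> p3): β-rule — branch into F !p4  //  T p3.
  branch 1 (add F !p4):
    ○ open, literals {p1=T, p2=F, p4=T}.
  branch 2 (add T p3):
    ○ open, literals {p1=T, p2=F, p3=T}.
0 branches closed, 2 open.
An open branch gives a countermodel: p1=T, p2=F, p4=T (unmentioned atoms arbitrary); the premises hold there but the conclusion fails.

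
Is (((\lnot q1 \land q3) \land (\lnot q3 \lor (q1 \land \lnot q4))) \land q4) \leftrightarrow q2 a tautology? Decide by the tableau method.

Not valid

Assume the negation and expand:
Initial set: {\lnot ((((\lnot q1 \land q3) \land (\lnot q3 \lor (q1 \land \lnot q4))) \land q4) \leftrightarrow q2)}.
\lnot ((((\lnot q1 \land q3) \land (\lnot q3 \lor (q1 \land \lnot q4))) \land q4) \leftrightarrow q2): β-rule — branch into (((\lnot q1 \land q3) \land (\lnot q3 \lor (q1 \land \lnot q4))) \land q4), \lnot q2  //  \lnot (((\lnot q1 \land q3) \land (\lnot q3 \lor (q1 \land \lnot q4))) \land q4), q2.
  branch 1 (add (((\lnot q1 \land q3) \land (\lnot q3 \lor (q1 \land \lnot q4))) \land q4), \lnot q2):
    (((\lnot q1 \land q3) \land (\lnot q3 \lor (q1 \land \lnot q4))) \land q4): α-rule — add ((\lnot q1 \land q3) \land (\lnot q3 \lor (q1 \land \lnot q4))), q4.
    ((\lnot q1 \land q3) \land (\lnot q3 \lor (q1 \land \lnot q4))): α-rule — add (\lnot q1 \land q3), (\lnot q3 \lor (q1 \land \lnot q4)).
    (\lnot q1 \land q3): α-rule — add \lnot q1, q3.
    (\lnot q3 \lor (q1 \land \lnot q4)): β-rule — branch into \lnot q3  //  (q1 \land \lnot q4).
      branch 1.1 (add \lnot q3):
        × closes — contains both q3 and \lnot q3.
      branch 1.2 (add (q1 \land \lnot q4)):
        (q1 \land \lnot q4): α-rule — add q1, \lnot q4.
        × closes — contains both q1 and \lnot q1.
  branch 2 (add \lnot (((\lnot q1 \land q3) \land (\lnot q3 \lor (q1 \land \lnot q4))) \land q4), q2):
    \lnot (((\lnot q1 \land q3) \land (\lnot q3 \lor (q1 \land \lnot q4))) \land q4): β-rule — branch into \lnot ((\lnot q1 \land q3) \land (\lnot q3 \lor (q1 \land \lnot q4)))  //  \lnot q4.
      branch 2.1 (add \lnot ((\lnot q1 \land q3) \land (\lnot q3 \lor (q1 \land \lnot q4)))):
        \lnot ((\lnot q1 \land q3) \land (\lnot q3 \lor (q1 \land \lnot q4))): β-rule — branch into \lnot (\lnot q1 \land q3)  //  \lnot (\lnot q3 \lor (q1 \land \lnot q4)).
          branch 2.1.1 (add \lnot (\lnot q1 \land q3)):
            \lnot (\lnot q1 \land q3): β-rule — branch into \lnot \lnot q1  //  \lnot q3.
              branch 2.1.1.1 (add \lnot \lnot q1):
                ○ open, literals {q1=1, q2=1}.
              branch 2.1.1.2 (add \lnot q3):
                ○ open, literals {q2=1, q3=0}.
          branch 2.1.2 (add \lnot (\lnot q3 \lor (q1 \land \lnot q4))):
            \lnot (\lnot q3 \lor (q1 \land \lnot q4)): α-rule — add \lnot \lnot q3, \lnot (q1 \land \lnot q4).
            \lnot (q1 \land \lnot q4): β-rule — branch into \lnot q1  //  \lnot \lnot q4.
              branch 2.1.2.1 (add \lnot q1):
                ○ open, literals {q1=0, q2=1, q3=1}.
              branch 2.1.2.2 (add \lnot \lnot q4):
                ○ open, literals {q2=1, q3=1, q4=1}.
      branch 2.2 (add \lnot q4):
        ○ open, literals {q2=1, q4=0}.
2 branches closed, 5 open.
An open branch gives a countermodel: q1=1, q2=1 (unmentioned atoms arbitrary); under it the original formula is false.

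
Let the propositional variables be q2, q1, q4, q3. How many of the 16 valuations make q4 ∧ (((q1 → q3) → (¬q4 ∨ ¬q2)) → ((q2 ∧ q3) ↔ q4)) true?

Initial set: {(q4 ∧ (((q1 → q3) → (¬q4 ∨ ¬q2)) → ((q2 ∧ q3) ↔ q4)))}.
(q4 ∧ (((q1 → q3) → (¬q4 ∨ ¬q2)) → ((q2 ∧ q3) ↔ q4))): α-rule — add q4, (((q1 → q3) → (¬q4 ∨ ¬q2)) → ((q2 ∧ q3) ↔ q4)).
(((q1 → q3) → (¬q4 ∨ ¬q2)) → ((q2 ∧ q3) ↔ q4)): β-rule — branch into ¬((q1 → q3) → (¬q4 ∨ ¬q2))  //  ((q2 ∧ q3) ↔ q4).
  branch 1 (add ¬((q1 → q3) → (¬q4 ∨ ¬q2))):
    ¬((q1 → q3) → (¬q4 ∨ ¬q2)): α-rule — add (q1 → q3), ¬(¬q4 ∨ ¬q2).
    ¬(¬q4 ∨ ¬q2): α-rule — add ¬¬q4, ¬¬q2.
    (q1 → q3): β-rule — branch into ¬q1  //  q3.
      branch 1.1 (add ¬q1):
        ○ open, literals {q1=false, q2=true, q4=true}.
      branch 1.2 (add q3):
        ○ open, literals {q2=true, q3=true, q4=true}.
  branch 2 (add ((q2 ∧ q3) ↔ q4)):
    ((q2 ∧ q3) ↔ q4): β-rule — branch into (q2 ∧ q3), q4  //  ¬(q2 ∧ q3), ¬q4.
      branch 2.1 (add (q2 ∧ q3), q4):
        (q2 ∧ q3): α-rule — add q2, q3.
        ○ open, literals {q2=true, q3=true, q4=true}.
      branch 2.2 (add ¬(q2 ∧ q3), ¬q4):
        × closes — contains both q4 and ¬q4.
1 branch closed, 3 open.
Each open branch fixes some atoms; the unmentioned ones are free. Counting distinct full assignments: branch {q1=false, q2=true, q4=true} (q3) contributes 2 new; branch {q2=true, q3=true, q4=true} (q1) contributes 1 new; branch {q2=true, q3=true, q4=true} (q1) contributes 0 new. Total: 3.

3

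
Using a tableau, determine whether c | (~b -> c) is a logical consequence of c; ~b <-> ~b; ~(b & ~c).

Initial set: {c; (~b <-> ~b); ~(b & ~c); ~(c | (~b -> c))}.
~(c | (~b -> c)): α-rule — add ~c, ~(~b -> c).
× closes — contains both c and ~c.
All 1 branch closes.
Every branch closed, so the premises entail the conclusion.

Yes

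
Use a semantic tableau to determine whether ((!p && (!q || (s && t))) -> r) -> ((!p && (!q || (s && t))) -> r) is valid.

Assume the negation and expand:
Initial set: {!(((!p && (!q || (s && t))) -> r) -> ((!p && (!q || (s && t))) -> r))}.
!(((!p && (!q || (s && t))) -> r) -> ((!p && (!q || (s && t))) -> r)): α-rule — add ((!p && (!q || (s && t))) -> r), !((!p && (!q || (s && t))) -> r).
!((!p && (!q || (s && t))) -> r): α-rule — add (!p && (!q || (s && t))), !r.
(!p && (!q || (s && t))): α-rule — add !p, (!q || (s && t)).
((!p && (!q || (s && t))) -> r): β-rule — branch into !(!p && (!q || (s && t)))  //  r.
  branch 1 (add !(!p && (!q || (s && t)))):
    (!q || (s && t)): β-rule — branch into !q  //  (s && t).
      branch 1.1 (add !q):
        !(!p && (!q || (s && t))): β-rule — branch into !!p  //  !(!q || (s && t)).
          branch 1.1.1 (add !!p):
            × closes — contains both p and !p.
          branch 1.1.2 (add !(!q || (s && t))):
            !(!q || (s && t)): α-rule — add !!q, !(s && t).
            × closes — contains both q and !q.
      branch 1.2 (add (s && t)):
        (s && t): α-rule — add s, t.
        !(!p && (!q || (s && t))): β-rule — branch into !!p  //  !(!q || (s && t)).
          branch 1.2.1 (add !!p):
            × closes — contains both p and !p.
          branch 1.2.2 (add !(!q || (s && t))):
            !(!q || (s && t)): α-rule — add !!q, !(s && t).
            !(s && t): β-rule — branch into !s  //  !t.
              branch 1.2.2.1 (add !s):
                × closes — contains both s and !s.
              branch 1.2.2.2 (add !t):
                × closes — contains both t and !t.
  branch 2 (add r):
    × closes — contains both r and !r.
All 6 branches close.
Every branch closed, so the negation is unsatisfiable and the formula is valid.

Valid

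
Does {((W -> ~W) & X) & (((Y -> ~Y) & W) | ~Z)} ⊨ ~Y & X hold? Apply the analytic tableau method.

No

Initial set: {(((W -> ~W) & X) & (((Y -> ~Y) & W) | ~Z)); ~(~Y & X)}.
(((W -> ~W) & X) & (((Y -> ~Y) & W) | ~Z)): α-rule — add ((W -> ~W) & X), (((Y -> ~Y) & W) | ~Z).
((W -> ~W) & X): α-rule — add (W -> ~W), X.
~(~Y & X): β-rule — branch into ~~Y  //  ~X.
  branch 1 (add ~~Y):
    (((Y -> ~Y) & W) | ~Z): β-rule — branch into ((Y -> ~Y) & W)  //  ~Z.
      branch 1.1 (add ((Y -> ~Y) & W)):
        ((Y -> ~Y) & W): α-rule — add (Y -> ~Y), W.
        (W -> ~W): β-rule — branch into ~W  //  ~W.
          branch 1.1.1 (add ~W):
            × closes — contains both W and ~W.
          branch 1.1.2 (add ~W):
            × closes — contains both W and ~W.
      branch 1.2 (add ~Z):
        (W -> ~W): β-rule — branch into ~W  //  ~W.
          branch 1.2.1 (add ~W):
            ○ open, literals {W=0, X=1, Y=1, Z=0}.
          branch 1.2.2 (add ~W):
            ○ open, literals {W=0, X=1, Y=1, Z=0}.
  branch 2 (add ~X):
    × closes — contains both X and ~X.
3 branches closed, 2 open.
An open branch gives a countermodel: W=0, X=1, Y=1, Z=0 (unmentioned atoms arbitrary); the premises hold there but the conclusion fails.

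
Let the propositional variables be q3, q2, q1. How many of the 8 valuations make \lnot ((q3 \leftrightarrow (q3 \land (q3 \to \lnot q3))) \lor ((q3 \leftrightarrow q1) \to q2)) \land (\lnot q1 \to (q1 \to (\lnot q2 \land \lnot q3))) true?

1

Initial set: {(\lnot ((q3 \leftrightarrow (q3 \land (q3 \to \lnot q3))) \lor ((q3 \leftrightarrow q1) \to q2)) \land (\lnot q1 \to (q1 \to (\lnot q2 \land \lnot q3))))}.
(\lnot ((q3 \leftrightarrow (q3 \land (q3 \to \lnot q3))) \lor ((q3 \leftrightarrow q1) \to q2)) \land (\lnot q1 \to (q1 \to (\lnot q2 \land \lnot q3)))): α-rule — add \lnot ((q3 \leftrightarrow (q3 \land (q3 \to \lnot q3))) \lor ((q3 \leftrightarrow q1) \to q2)), (\lnot q1 \to (q1 \to (\lnot q2 \land \lnot q3))).
\lnot ((q3 \leftrightarrow (q3 \land (q3 \to \lnot q3))) \lor ((q3 \leftrightarrow q1) \to q2)): α-rule — add \lnot (q3 \leftrightarrow (q3 \land (q3 \to \lnot q3))), \lnot ((q3 \leftrightarrow q1) \to q2).
\lnot ((q3 \leftrightarrow q1) \to q2): α-rule — add (q3 \leftrightarrow q1), \lnot q2.
(\lnot q1 \to (q1 \to (\lnot q2 \land \lnot q3))): β-rule — branch into \lnot \lnot q1  //  (q1 \to (\lnot q2 \land \lnot q3)).
  branch 1 (add \lnot \lnot q1):
    \lnot (q3 \leftrightarrow (q3 \land (q3 \to \lnot q3))): β-rule — branch into q3, \lnot (q3 \land (q3 \to \lnot q3))  //  \lnot q3, (q3 \land (q3 \to \lnot q3)).
      branch 1.1 (add q3, \lnot (q3 \land (q3 \to \lnot q3))):
        (q3 \leftrightarrow q1): β-rule — branch into q3, q1  //  \lnot q3, \lnot q1.
          branch 1.1.1 (add q3, q1):
            \lnot (q3 \land (q3 \to \lnot q3)): β-rule — branch into \lnot q3  //  \lnot (q3 \to \lnot q3).
              branch 1.1.1.1 (add \lnot q3):
                × closes — contains both q3 and \lnot q3.
              branch 1.1.1.2 (add \lnot (q3 \to \lnot q3)):
                \lnot (q3 \to \lnot q3): α-rule — add q3, \lnot \lnot q3.
                ○ open, literals {q1=1, q2=0, q3=1}.
          branch 1.1.2 (add \lnot q3, \lnot q1):
            × closes — contains both q3 and \lnot q3.
      branch 1.2 (add \lnot q3, (q3 \land (q3 \to \lnot q3))):
        (q3 \land (q3 \to \lnot q3)): α-rule — add q3, (q3 \to \lnot q3).
        × closes — contains both q3 and \lnot q3.
  branch 2 (add (q1 \to (\lnot q2 \land \lnot q3))):
    \lnot (q3 \leftrightarrow (q3 \land (q3 \to \lnot q3))): β-rule — branch into q3, \lnot (q3 \land (q3 \to \lnot q3))  //  \lnot q3, (q3 \land (q3 \to \lnot q3)).
      branch 2.1 (add q3, \lnot (q3 \land (q3 \to \lnot q3))):
        (q3 \leftrightarrow q1): β-rule — branch into q3, q1  //  \lnot q3, \lnot q1.
          branch 2.1.1 (add q3, q1):
            (q1 \to (\lnot q2 \land \lnot q3)): β-rule — branch into \lnot q1  //  (\lnot q2 \land \lnot q3).
              branch 2.1.1.1 (add \lnot q1):
                × closes — contains both q1 and \lnot q1.
              branch 2.1.1.2 (add (\lnot q2 \land \lnot q3)):
                (\lnot q2 \land \lnot q3): α-rule — add \lnot q2, \lnot q3.
                × closes — contains both q3 and \lnot q3.
          branch 2.1.2 (add \lnot q3, \lnot q1):
            × closes — contains both q3 and \lnot q3.
      branch 2.2 (add \lnot q3, (q3 \land (q3 \to \lnot q3))):
        (q3 \land (q3 \to \lnot q3)): α-rule — add q3, (q3 \to \lnot q3).
        × closes — contains both q3 and \lnot q3.
7 branches closed, 1 open.
Each open branch fixes some atoms; the unmentioned ones are free. Counting distinct full assignments: branch {q1=1, q2=0, q3=1} (none free) contributes 1 new. Total: 1.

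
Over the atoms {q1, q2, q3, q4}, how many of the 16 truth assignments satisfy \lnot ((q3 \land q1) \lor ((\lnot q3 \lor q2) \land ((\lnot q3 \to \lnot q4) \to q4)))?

7

Initial set: {\lnot ((q3 \land q1) \lor ((\lnot q3 \lor q2) \land ((\lnot q3 \to \lnot q4) \to q4)))}.
\lnot ((q3 \land q1) \lor ((\lnot q3 \lor q2) \land ((\lnot q3 \to \lnot q4) \to q4))): α-rule — add \lnot (q3 \land q1), \lnot ((\lnot q3 \lor q2) \land ((\lnot q3 \to \lnot q4) \to q4)).
\lnot (q3 \land q1): β-rule — branch into \lnot q3  //  \lnot q1.
  branch 1 (add \lnot q3):
    \lnot ((\lnot q3 \lor q2) \land ((\lnot q3 \to \lnot q4) \to q4)): β-rule — branch into \lnot (\lnot q3 \lor q2)  //  \lnot ((\lnot q3 \to \lnot q4) \to q4).
      branch 1.1 (add \lnot (\lnot q3 \lor q2)):
        \lnot (\lnot q3 \lor q2): α-rule — add \lnot \lnot q3, \lnot q2.
        × closes — contains both q3 and \lnot q3.
      branch 1.2 (add \lnot ((\lnot q3 \to \lnot q4) \to q4)):
        \lnot ((\lnot q3 \to \lnot q4) \to q4): α-rule — add (\lnot q3 \to \lnot q4), \lnot q4.
        (\lnot q3 \to \lnot q4): β-rule — branch into \lnot \lnot q3  //  \lnot q4.
          branch 1.2.1 (add \lnot \lnot q3):
            × closes — contains both q3 and \lnot q3.
          branch 1.2.2 (add \lnot q4):
            ○ open, literals {q3=false, q4=false}.
  branch 2 (add \lnot q1):
    \lnot ((\lnot q3 \lor q2) \land ((\lnot q3 \to \lnot q4) \to q4)): β-rule — branch into \lnot (\lnot q3 \lor q2)  //  \lnot ((\lnot q3 \to \lnot q4) \to q4).
      branch 2.1 (add \lnot (\lnot q3 \lor q2)):
        \lnot (\lnot q3 \lor q2): α-rule — add \lnot \lnot q3, \lnot q2.
        ○ open, literals {q1=false, q2=false, q3=true}.
      branch 2.2 (add \lnot ((\lnot q3 \to \lnot q4) \to q4)):
        \lnot ((\lnot q3 \to \lnot q4) \to q4): α-rule — add (\lnot q3 \to \lnot q4), \lnot q4.
        (\lnot q3 \to \lnot q4): β-rule — branch into \lnot \lnot q3  //  \lnot q4.
          branch 2.2.1 (add \lnot \lnot q3):
            ○ open, literals {q1=false, q3=true, q4=false}.
          branch 2.2.2 (add \lnot q4):
            ○ open, literals {q1=false, q4=false}.
2 branches closed, 4 open.
Each open branch fixes some atoms; the unmentioned ones are free. Counting distinct full assignments: branch {q3=false, q4=false} (q1, q2) contributes 4 new; branch {q1=false, q2=false, q3=true} (q4) contributes 2 new; branch {q1=false, q3=true, q4=false} (q2) contributes 1 new; branch {q1=false, q4=false} (q2, q3) contributes 0 new. Total: 7.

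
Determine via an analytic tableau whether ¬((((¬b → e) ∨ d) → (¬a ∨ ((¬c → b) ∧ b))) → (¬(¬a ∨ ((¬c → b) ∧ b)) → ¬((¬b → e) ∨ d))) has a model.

Initial set: {T ¬((((¬b → e) ∨ d) → (¬a ∨ ((¬c → b) ∧ b))) → (¬(¬a ∨ ((¬c → b) ∧ b)) → ¬((¬b → e) ∨ d)))}.
T ¬((((¬b → e) ∨ d) → (¬a ∨ ((¬c → b) ∧ b))) → (¬(¬a ∨ ((¬c → b) ∧ b)) → ¬((¬b → e) ∨ d))): α-rule — add T (((¬b → e) ∨ d) → (¬a ∨ ((¬c → b) ∧ b))), F (¬(¬a ∨ ((¬c → b) ∧ b)) → ¬((¬b → e) ∨ d)).
F (¬(¬a ∨ ((¬c → b) ∧ b)) → ¬((¬b → e) ∨ d)): α-rule — add T ¬(¬a ∨ ((¬c → b) ∧ b)), F ¬((¬b → e) ∨ d).
T ¬(¬a ∨ ((¬c → b) ∧ b)): α-rule — add F ¬a, F ((¬c → b) ∧ b).
T (((¬b → e) ∨ d) → (¬a ∨ ((¬c → b) ∧ b))): β-rule — branch into F ((¬b → e) ∨ d)  //  T (¬a ∨ ((¬c → b) ∧ b)).
  branch 1 (add F ((¬b → e) ∨ d)):
    F ((¬b → e) ∨ d): α-rule — add F (¬b → e), F d.
    F (¬b → e): α-rule — add T ¬b, F e.
    F ¬((¬b → e) ∨ d): β-rule — branch into T (¬b → e)  //  T d.
      branch 1.1 (add T (¬b → e)):
        F ((¬c → b) ∧ b): β-rule — branch into F (¬c → b)  //  F b.
          branch 1.1.1 (add F (¬c → b)):
            F (¬c → b): α-rule — add T ¬c, F b.
            T (¬b → e): β-rule — branch into F ¬b  //  T e.
              branch 1.1.1.1 (add F ¬b):
                × closes — contains both b and ¬b.
              branch 1.1.1.2 (add T e):
                × closes — contains both e and ¬e.
          branch 1.1.2 (add F b):
            T (¬b → e): β-rule — branch into F ¬b  //  T e.
              branch 1.1.2.1 (add F ¬b):
                × closes — contains both b and ¬b.
              branch 1.1.2.2 (add T e):
                × closes — contains both e and ¬e.
      branch 1.2 (add T d):
        × closes — contains both d and ¬d.
  branch 2 (add T (¬a ∨ ((¬c → b) ∧ b))):
    F ¬((¬b → e) ∨ d): β-rule — branch into T (¬b → e)  //  T d.
      branch 2.1 (add T (¬b → e)):
        F ((¬c → b) ∧ b): β-rule — branch into F (¬c → b)  //  F b.
          branch 2.1.1 (add F (¬c → b)):
            F (¬c → b): α-rule — add T ¬c, F b.
            T (¬a ∨ ((¬c → b) ∧ b)): β-rule — branch into T ¬a  //  T ((¬c → b) ∧ b).
              branch 2.1.1.1 (add T ¬a):
                × closes — contains both a and ¬a.
              branch 2.1.1.2 (add T ((¬c → b) ∧ b)):
                T ((¬c → b) ∧ b): α-rule — add T (¬c → b), T b.
                × closes — contains both b and ¬b.
          branch 2.1.2 (add F b):
            T (¬a ∨ ((¬c → b) ∧ b)): β-rule — branch into T ¬a  //  T ((¬c → b) ∧ b).
              branch 2.1.2.1 (add T ¬a):
                × closes — contains both a and ¬a.
              branch 2.1.2.2 (add T ((¬c → b) ∧ b)):
                T ((¬c → b) ∧ b): α-rule — add T (¬c → b), T b.
                × closes — contains both b and ¬b.
      branch 2.2 (add T d):
        F ((¬c → b) ∧ b): β-rule — branch into F (¬c → b)  //  F b.
          branch 2.2.1 (add F (¬c → b)):
            F (¬c → b): α-rule — add T ¬c, F b.
            T (¬a ∨ ((¬c → b) ∧ b)): β-rule — branch into T ¬a  //  T ((¬c → b) ∧ b).
              branch 2.2.1.1 (add T ¬a):
                × closes — contains both a and ¬a.
              branch 2.2.1.2 (add T ((¬c → b) ∧ b)):
                T ((¬c → b) ∧ b): α-rule — add T (¬c → b), T b.
                × closes — contains both b and ¬b.
          branch 2.2.2 (add F b):
            T (¬a ∨ ((¬c → b) ∧ b)): β-rule — branch into T ¬a  //  T ((¬c → b) ∧ b).
              branch 2.2.2.1 (add T ¬a):
                × closes — contains both a and ¬a.
              branch 2.2.2.2 (add T ((¬c → b) ∧ b)):
                T ((¬c → b) ∧ b): α-rule — add T (¬c → b), T b.
                × closes — contains both b and ¬b.
All 13 branches close.
Every branch closed; the formula is unsatisfiable.

Unsatisfiable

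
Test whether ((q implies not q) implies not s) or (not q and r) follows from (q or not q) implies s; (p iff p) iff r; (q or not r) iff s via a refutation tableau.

Initial set: {((q or not q) implies s); ((p iff p) iff r); ((q or not r) iff s); not (((q implies not q) implies not s) or (not q and r))}.
not (((q implies not q) implies not s) or (not q and r)): α-rule — add not ((q implies not q) implies not s), not (not q and r).
not ((q implies not q) implies not s): α-rule — add (q implies not q), not not s.
((q or not q) implies s): β-rule — branch into not (q or not q)  //  s.
  branch 1 (add not (q or not q)):
    not (q or not q): α-rule — add not q, not not q.
    × closes — contains both q and not q.
  branch 2 (add s):
    ((p iff p) iff r): β-rule — branch into (p iff p), r  //  not (p iff p), not r.
      branch 2.1 (add (p iff p), r):
        ((q or not r) iff s): β-rule — branch into (q or not r), s  //  not (q or not r), not s.
          branch 2.1.1 (add (q or not r), s):
            not (not q and r): β-rule — branch into not not q  //  not r.
              branch 2.1.1.1 (add not not q):
                (q implies not q): β-rule — branch into not q  //  not q.
                  branch 2.1.1.1.1 (add not q):
                    × closes — contains both q and not q.
                  branch 2.1.1.1.2 (add not q):
                    × closes — contains both q and not q.
              branch 2.1.1.2 (add not r):
                × closes — contains both r and not r.
          branch 2.1.2 (add not (q or not r), not s):
            × closes — contains both s and not s.
      branch 2.2 (add not (p iff p), not r):
        ((q or not r) iff s): β-rule — branch into (q or not r), s  //  not (q or not r), not s.
          branch 2.2.1 (add (q or not r), s):
            not (not q and r): β-rule — branch into not not q  //  not r.
              branch 2.2.1.1 (add not not q):
                (q implies not q): β-rule — branch into not q  //  not q.
                  branch 2.2.1.1.1 (add not q):
                    × closes — contains both q and not q.
                  branch 2.2.1.1.2 (add not q):
                    × closes — contains both q and not q.
              branch 2.2.1.2 (add not r):
                (q implies not q): β-rule — branch into not q  //  not q.
                  branch 2.2.1.2.1 (add not q):
                    not (p iff p): β-rule — branch into p, not p  //  not p, p.
                      branch 2.2.1.2.1.1 (add p, not p):
                        × closes — contains both p and not p.
                      branch 2.2.1.2.1.2 (add not p, p):
                        × closes — contains both p and not p.
                  branch 2.2.1.2.2 (add not q):
                    not (p iff p): β-rule — branch into p, not p  //  not p, p.
                      branch 2.2.1.2.2.1 (add p, not p):
                        × closes — contains both p and not p.
                      branch 2.2.1.2.2.2 (add not p, p):
                        × closes — contains both p and not p.
          branch 2.2.2 (add not (q or not r), not s):
            × closes — contains both s and not s.
All 12 branches close.
Every branch closed, so the premises entail the conclusion.

Yes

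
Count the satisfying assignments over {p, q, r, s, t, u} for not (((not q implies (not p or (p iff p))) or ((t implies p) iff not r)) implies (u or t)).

Initial set: {not (((not q implies (not p or (p iff p))) or ((t implies p) iff not r)) implies (u or t))}.
not (((not q implies (not p or (p iff p))) or ((t implies p) iff not r)) implies (u or t)): α-rule — add ((not q implies (not p or (p iff p))) or ((t implies p) iff not r)), not (u or t).
not (u or t): α-rule — add not u, not t.
((not q implies (not p or (p iff p))) or ((t implies p) iff not r)): β-rule — branch into (not q implies (not p or (p iff p)))  //  ((t implies p) iff not r).
  branch 1 (add (not q implies (not p or (p iff p)))):
    (not q implies (not p or (p iff p))): β-rule — branch into not not q  //  (not p or (p iff p)).
      branch 1.1 (add not not q):
        ○ open, literals {q=T, t=F, u=F}.
      branch 1.2 (add (not p or (p iff p))):
        (not p or (p iff p)): β-rule — branch into not p  //  (p iff p).
          branch 1.2.1 (add not p):
            ○ open, literals {p=F, t=F, u=F}.
          branch 1.2.2 (add (p iff p)):
            (p iff p): β-rule — branch into p, p  //  not p, not p.
              branch 1.2.2.1 (add p, p):
                ○ open, literals {p=T, t=F, u=F}.
              branch 1.2.2.2 (add not p, not p):
                ○ open, literals {p=F, t=F, u=F}.
  branch 2 (add ((t implies p) iff not r)):
    ((t implies p) iff not r): β-rule — branch into (t implies p), not r  //  not (t implies p), not not r.
      branch 2.1 (add (t implies p), not r):
        (t implies p): β-rule — branch into not t  //  p.
          branch 2.1.1 (add not t):
            ○ open, literals {r=F, t=F, u=F}.
          branch 2.1.2 (add p):
            ○ open, literals {p=T, r=F, t=F, u=F}.
      branch 2.2 (add not (t implies p), not not r):
        not (t implies p): α-rule — add t, not p.
        × closes — contains both t and not t.
1 branch closed, 6 open.
Each open branch fixes some atoms; the unmentioned ones are free. Counting distinct full assignments: branch {q=T, t=F, u=F} (p, r, s) contributes 8 new; branch {p=F, t=F, u=F} (q, r, s) contributes 4 new; branch {p=T, t=F, u=F} (q, r, s) contributes 4 new; branch {p=F, t=F, u=F} (q, r, s) contributes 0 new; branch {r=F, t=F, u=F} (p, q, s) contributes 0 new; branch {p=T, r=F, t=F, u=F} (q, s) contributes 0 new. Total: 16.

16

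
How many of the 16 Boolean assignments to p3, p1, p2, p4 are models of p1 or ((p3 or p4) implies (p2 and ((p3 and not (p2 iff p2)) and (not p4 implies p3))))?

Initial set: {(p1 or ((p3 or p4) implies (p2 and ((p3 and not (p2 iff p2)) and (not p4 implies p3)))))}.
(p1 or ((p3 or p4) implies (p2 and ((p3 and not (p2 iff p2)) and (not p4 implies p3))))): β-rule — branch into p1  //  ((p3 or p4) implies (p2 and ((p3 and not (p2 iff p2)) and (not p4 implies p3)))).
  branch 1 (add p1):
    ○ open, literals {p1=T}.
  branch 2 (add ((p3 or p4) implies (p2 and ((p3 and not (p2 iff p2)) and (not p4 implies p3))))):
    ((p3 or p4) implies (p2 and ((p3 and not (p2 iff p2)) and (not p4 implies p3)))): β-rule — branch into not (p3 or p4)  //  (p2 and ((p3 and not (p2 iff p2)) and (not p4 implies p3))).
      branch 2.1 (add not (p3 or p4)):
        not (p3 or p4): α-rule — add not p3, not p4.
        ○ open, literals {p3=F, p4=F}.
      branch 2.2 (add (p2 and ((p3 and not (p2 iff p2)) and (not p4 implies p3)))):
        (p2 and ((p3 and not (p2 iff p2)) and (not p4 implies p3))): α-rule — add p2, ((p3 and not (p2 iff p2)) and (not p4 implies p3)).
        ((p3 and not (p2 iff p2)) and (not p4 implies p3)): α-rule — add (p3 and not (p2 iff p2)), (not p4 implies p3).
        (p3 and not (p2 iff p2)): α-rule — add p3, not (p2 iff p2).
        (not p4 implies p3): β-rule — branch into not not p4  //  p3.
          branch 2.2.1 (add not not p4):
            not (p2 iff p2): β-rule — branch into p2, not p2  //  not p2, p2.
              branch 2.2.1.1 (add p2, not p2):
                × closes — contains both p2 and not p2.
              branch 2.2.1.2 (add not p2, p2):
                × closes — contains both p2 and not p2.
          branch 2.2.2 (add p3):
            not (p2 iff p2): β-rule — branch into p2, not p2  //  not p2, p2.
              branch 2.2.2.1 (add p2, not p2):
                × closes — contains both p2 and not p2.
              branch 2.2.2.2 (add not p2, p2):
                × closes — contains both p2 and not p2.
4 branches closed, 2 open.
Each open branch fixes some atoms; the unmentioned ones are free. Counting distinct full assignments: branch {p1=T} (p3, p2, p4) contributes 8 new; branch {p3=F, p4=F} (p1, p2) contributes 2 new. Total: 10.

10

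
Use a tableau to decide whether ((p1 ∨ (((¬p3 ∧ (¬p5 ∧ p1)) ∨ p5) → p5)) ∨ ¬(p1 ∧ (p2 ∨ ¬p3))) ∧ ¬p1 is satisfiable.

Satisfiable

Initial set: {(((p1 ∨ (((¬p3 ∧ (¬p5 ∧ p1)) ∨ p5) → p5)) ∨ ¬(p1 ∧ (p2 ∨ ¬p3))) ∧ ¬p1)}.
(((p1 ∨ (((¬p3 ∧ (¬p5 ∧ p1)) ∨ p5) → p5)) ∨ ¬(p1 ∧ (p2 ∨ ¬p3))) ∧ ¬p1): α-rule — add ((p1 ∨ (((¬p3 ∧ (¬p5 ∧ p1)) ∨ p5) → p5)) ∨ ¬(p1 ∧ (p2 ∨ ¬p3))), ¬p1.
((p1 ∨ (((¬p3 ∧ (¬p5 ∧ p1)) ∨ p5) → p5)) ∨ ¬(p1 ∧ (p2 ∨ ¬p3))): β-rule — branch into (p1 ∨ (((¬p3 ∧ (¬p5 ∧ p1)) ∨ p5) → p5))  //  ¬(p1 ∧ (p2 ∨ ¬p3)).
  branch 1 (add (p1 ∨ (((¬p3 ∧ (¬p5 ∧ p1)) ∨ p5) → p5))):
    (p1 ∨ (((¬p3 ∧ (¬p5 ∧ p1)) ∨ p5) → p5)): β-rule — branch into p1  //  (((¬p3 ∧ (¬p5 ∧ p1)) ∨ p5) → p5).
      branch 1.1 (add p1):
        × closes — contains both p1 and ¬p1.
      branch 1.2 (add (((¬p3 ∧ (¬p5 ∧ p1)) ∨ p5) → p5)):
        (((¬p3 ∧ (¬p5 ∧ p1)) ∨ p5) → p5): β-rule — branch into ¬((¬p3 ∧ (¬p5 ∧ p1)) ∨ p5)  //  p5.
          branch 1.2.1 (add ¬((¬p3 ∧ (¬p5 ∧ p1)) ∨ p5)):
            ¬((¬p3 ∧ (¬p5 ∧ p1)) ∨ p5): α-rule — add ¬(¬p3 ∧ (¬p5 ∧ p1)), ¬p5.
            ¬(¬p3 ∧ (¬p5 ∧ p1)): β-rule — branch into ¬¬p3  //  ¬(¬p5 ∧ p1).
              branch 1.2.1.1 (add ¬¬p3):
                ○ open, literals {p1=0, p3=1, p5=0}.
              branch 1.2.1.2 (add ¬(¬p5 ∧ p1)):
                ¬(¬p5 ∧ p1): β-rule — branch into ¬¬p5  //  ¬p1.
                  branch 1.2.1.2.1 (add ¬¬p5):
                    × closes — contains both p5 and ¬p5.
                  branch 1.2.1.2.2 (add ¬p1):
                    ○ open, literals {p1=0, p5=0}.
          branch 1.2.2 (add p5):
            ○ open, literals {p1=0, p5=1}.
  branch 2 (add ¬(p1 ∧ (p2 ∨ ¬p3))):
    ¬(p1 ∧ (p2 ∨ ¬p3)): β-rule — branch into ¬p1  //  ¬(p2 ∨ ¬p3).
      branch 2.1 (add ¬p1):
        ○ open, literals {p1=0}.
      branch 2.2 (add ¬(p2 ∨ ¬p3)):
        ¬(p2 ∨ ¬p3): α-rule — add ¬p2, ¬¬p3.
        ○ open, literals {p1=0, p2=0, p3=1}.
2 branches closed, 5 open.
An open branch gives a satisfying assignment: p1=0, p3=1, p5=0.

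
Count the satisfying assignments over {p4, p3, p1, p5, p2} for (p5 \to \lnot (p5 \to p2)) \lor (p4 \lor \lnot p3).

30

Initial set: {T ((p5 \to \lnot (p5 \to p2)) \lor (p4 \lor \lnot p3))}.
T ((p5 \to \lnot (p5 \to p2)) \lor (p4 \lor \lnot p3)): β-rule — branch into T (p5 \to \lnot (p5 \to p2))  //  T (p4 \lor \lnot p3).
  branch 1 (add T (p5 \to \lnot (p5 \to p2))):
    T (p5 \to \lnot (p5 \to p2)): β-rule — branch into F p5  //  T \lnot (p5 \to p2).
      branch 1.1 (add F p5):
        ○ open, literals {p5=F}.
      branch 1.2 (add T \lnot (p5 \to p2)):
        T \lnot (p5 \to p2): α-rule — add T p5, F p2.
        ○ open, literals {p2=F, p5=T}.
  branch 2 (add T (p4 \lor \lnot p3)):
    T (p4 \lor \lnot p3): β-rule — branch into T p4  //  T \lnot p3.
      branch 2.1 (add T p4):
        ○ open, literals {p4=T}.
      branch 2.2 (add T \lnot p3):
        ○ open, literals {p3=F}.
0 branches closed, 4 open.
Each open branch fixes some atoms; the unmentioned ones are free. Counting distinct full assignments: branch {p5=F} (p4, p3, p1, p2) contributes 16 new; branch {p2=F, p5=T} (p4, p3, p1) contributes 8 new; branch {p4=T} (p3, p1, p5, p2) contributes 4 new; branch {p3=F} (p4, p1, p5, p2) contributes 2 new. Total: 30.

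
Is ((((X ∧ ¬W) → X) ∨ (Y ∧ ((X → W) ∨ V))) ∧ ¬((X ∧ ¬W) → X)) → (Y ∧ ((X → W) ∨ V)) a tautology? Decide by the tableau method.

Valid

Assume the negation and expand:
Initial set: {¬(((((X ∧ ¬W) → X) ∨ (Y ∧ ((X → W) ∨ V))) ∧ ¬((X ∧ ¬W) → X)) → (Y ∧ ((X → W) ∨ V)))}.
¬(((((X ∧ ¬W) → X) ∨ (Y ∧ ((X → W) ∨ V))) ∧ ¬((X ∧ ¬W) → X)) → (Y ∧ ((X → W) ∨ V))): α-rule — add ((((X ∧ ¬W) → X) ∨ (Y ∧ ((X → W) ∨ V))) ∧ ¬((X ∧ ¬W) → X)), ¬(Y ∧ ((X → W) ∨ V)).
((((X ∧ ¬W) → X) ∨ (Y ∧ ((X → W) ∨ V))) ∧ ¬((X ∧ ¬W) → X)): α-rule — add (((X ∧ ¬W) → X) ∨ (Y ∧ ((X → W) ∨ V))), ¬((X ∧ ¬W) → X).
¬((X ∧ ¬W) → X): α-rule — add (X ∧ ¬W), ¬X.
(X ∧ ¬W): α-rule — add X, ¬W.
× closes — contains both X and ¬X.
All 1 branch closes.
Every branch closed, so the negation is unsatisfiable and the formula is valid.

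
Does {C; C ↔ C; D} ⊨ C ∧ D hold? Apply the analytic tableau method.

Initial set: {C; (C ↔ C); D; ¬(C ∧ D)}.
(C ↔ C): β-rule — branch into C, C  //  ¬C, ¬C.
  branch 1 (add C, C):
    ¬(C ∧ D): β-rule — branch into ¬C  //  ¬D.
      branch 1.1 (add ¬C):
        × closes — contains both C and ¬C.
      branch 1.2 (add ¬D):
        × closes — contains both D and ¬D.
  branch 2 (add ¬C, ¬C):
    × closes — contains both C and ¬C.
All 3 branches close.
Every branch closed, so the premises entail the conclusion.

Yes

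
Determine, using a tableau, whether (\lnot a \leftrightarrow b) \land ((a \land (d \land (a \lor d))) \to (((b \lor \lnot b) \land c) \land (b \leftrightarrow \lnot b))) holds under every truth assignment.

Not valid

Assume the negation and expand:
Initial set: {\lnot ((\lnot a \leftrightarrow b) \land ((a \land (d \land (a \lor d))) \to (((b \lor \lnot b) \land c) \land (b \leftrightarrow \lnot b))))}.
\lnot ((\lnot a \leftrightarrow b) \land ((a \land (d \land (a \lor d))) \to (((b \lor \lnot b) \land c) \land (b \leftrightarrow \lnot b)))): β-rule — branch into \lnot (\lnot a \leftrightarrow b)  //  \lnot ((a \land (d \land (a \lor d))) \to (((b \lor \lnot b) \land c) \land (b \leftrightarrow \lnot b))).
  branch 1 (add \lnot (\lnot a \leftrightarrow b)):
    \lnot (\lnot a \leftrightarrow b): β-rule — branch into \lnot a, \lnot b  //  \lnot \lnot a, b.
      branch 1.1 (add \lnot a, \lnot b):
        ○ open, literals {a=0, b=0}.
      branch 1.2 (add \lnot \lnot a, b):
        ○ open, literals {a=1, b=1}.
  branch 2 (add \lnot ((a \land (d \land (a \lor d))) \to (((b \lor \lnot b) \land c) \land (b \leftrightarrow \lnot b)))):
    \lnot ((a \land (d \land (a \lor d))) \to (((b \lor \lnot b) \land c) \land (b \leftrightarrow \lnot b))): α-rule — add (a \land (d \land (a \lor d))), \lnot (((b \lor \lnot b) \land c) \land (b \leftrightarrow \lnot b)).
    (a \land (d \land (a \lor d))): α-rule — add a, (d \land (a \lor d)).
    (d \land (a \lor d)): α-rule — add d, (a \lor d).
    \lnot (((b \lor \lnot b) \land c) \land (b \leftrightarrow \lnot b)): β-rule — branch into \lnot ((b \lor \lnot b) \land c)  //  \lnot (b \leftrightarrow \lnot b).
      branch 2.1 (add \lnot ((b \lor \lnot b) \land c)):
        (a \lor d): β-rule — branch into a  //  d.
          branch 2.1.1 (add a):
            \lnot ((b \lor \lnot b) \land c): β-rule — branch into \lnot (b \lor \lnot b)  //  \lnot c.
              branch 2.1.1.1 (add \lnot (b \lor \lnot b)):
                \lnot (b \lor \lnot b): α-rule — add \lnot b, \lnot \lnot b.
                × closes — contains both b and \lnot b.
              branch 2.1.1.2 (add \lnot c):
                ○ open, literals {a=1, c=0, d=1}.
          branch 2.1.2 (add d):
            \lnot ((b \lor \lnot b) \land c): β-rule — branch into \lnot (b \lor \lnot b)  //  \lnot c.
              branch 2.1.2.1 (add \lnot (b \lor \lnot b)):
                \lnot (b \lor \lnot b): α-rule — add \lnot b, \lnot \lnot b.
                × closes — contains both b and \lnot b.
              branch 2.1.2.2 (add \lnot c):
                ○ open, literals {a=1, c=0, d=1}.
      branch 2.2 (add \lnot (b \leftrightarrow \lnot b)):
        (a \lor d): β-rule — branch into a  //  d.
          branch 2.2.1 (add a):
            \lnot (b \leftrightarrow \lnot b): β-rule — branch into b, \lnot \lnot b  //  \lnot b, \lnot b.
              branch 2.2.1.1 (add b, \lnot \lnot b):
                ○ open, literals {a=1, b=1, d=1}.
              branch 2.2.1.2 (add \lnot b, \lnot b):
                ○ open, literals {a=1, b=0, d=1}.
          branch 2.2.2 (add d):
            \lnot (b \leftrightarrow \lnot b): β-rule — branch into b, \lnot \lnot b  //  \lnot b, \lnot b.
              branch 2.2.2.1 (add b, \lnot \lnot b):
                ○ open, literals {a=1, b=1, d=1}.
              branch 2.2.2.2 (add \lnot b, \lnot b):
                ○ open, literals {a=1, b=0, d=1}.
2 branches closed, 8 open.
An open branch gives a countermodel: a=0, b=0 (unmentioned atoms arbitrary); under it the original formula is false.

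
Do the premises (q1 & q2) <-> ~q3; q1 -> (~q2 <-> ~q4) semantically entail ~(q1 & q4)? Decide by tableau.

Initial set: {T ((q1 & q2) <-> ~q3); T (q1 -> (~q2 <-> ~q4)); F ~(q1 & q4)}.
F ~(q1 & q4): α-rule — add T q1, T q4.
T ((q1 & q2) <-> ~q3): β-rule — branch into T (q1 & q2), T ~q3  //  F (q1 & q2), F ~q3.
  branch 1 (add T (q1 & q2), T ~q3):
    T (q1 & q2): α-rule — add T q1, T q2.
    T (q1 -> (~q2 <-> ~q4)): β-rule — branch into F q1  //  T (~q2 <-> ~q4).
      branch 1.1 (add F q1):
        × closes — contains both q1 and ~q1.
      branch 1.2 (add T (~q2 <-> ~q4)):
        T (~q2 <-> ~q4): β-rule — branch into T ~q2, T ~q4  //  F ~q2, F ~q4.
          branch 1.2.1 (add T ~q2, T ~q4):
            × closes — contains both q2 and ~q2.
          branch 1.2.2 (add F ~q2, F ~q4):
            ○ open, literals {q1=1, q2=1, q3=0, q4=1}.
  branch 2 (add F (q1 & q2), F ~q3):
    T (q1 -> (~q2 <-> ~q4)): β-rule — branch into F q1  //  T (~q2 <-> ~q4).
      branch 2.1 (add F q1):
        × closes — contains both q1 and ~q1.
      branch 2.2 (add T (~q2 <-> ~q4)):
        F (q1 & q2): β-rule — branch into F q1  //  F q2.
          branch 2.2.1 (add F q1):
            × closes — contains both q1 and ~q1.
          branch 2.2.2 (add F q2):
            T (~q2 <-> ~q4): β-rule — branch into T ~q2, T ~q4  //  F ~q2, F ~q4.
              branch 2.2.2.1 (add T ~q2, T ~q4):
                × closes — contains both q4 and ~q4.
              branch 2.2.2.2 (add F ~q2, F ~q4):
                × closes — contains both q2 and ~q2.
6 branches closed, 1 open.
An open branch gives a countermodel: q1=1, q2=1, q3=0, q4=1 (unmentioned atoms arbitrary); the premises hold there but the conclusion fails.

No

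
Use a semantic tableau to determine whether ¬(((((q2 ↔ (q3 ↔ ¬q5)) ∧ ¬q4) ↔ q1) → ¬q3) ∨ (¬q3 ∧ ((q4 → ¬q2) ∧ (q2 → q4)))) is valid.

Not valid

Assume the negation and expand:
Initial set: {¬¬(((((q2 ↔ (q3 ↔ ¬q5)) ∧ ¬q4) ↔ q1) → ¬q3) ∨ (¬q3 ∧ ((q4 → ¬q2) ∧ (q2 → q4))))}.
¬¬(((((q2 ↔ (q3 ↔ ¬q5)) ∧ ¬q4) ↔ q1) → ¬q3) ∨ (¬q3 ∧ ((q4 → ¬q2) ∧ (q2 → q4)))): β-rule — branch into ((((q2 ↔ (q3 ↔ ¬q5)) ∧ ¬q4) ↔ q1) → ¬q3)  //  (¬q3 ∧ ((q4 → ¬q2) ∧ (q2 → q4))).
  branch 1 (add ((((q2 ↔ (q3 ↔ ¬q5)) ∧ ¬q4) ↔ q1) → ¬q3)):
    ((((q2 ↔ (q3 ↔ ¬q5)) ∧ ¬q4) ↔ q1) → ¬q3): β-rule — branch into ¬(((q2 ↔ (q3 ↔ ¬q5)) ∧ ¬q4) ↔ q1)  //  ¬q3.
      branch 1.1 (add ¬(((q2 ↔ (q3 ↔ ¬q5)) ∧ ¬q4) ↔ q1)):
        ¬(((q2 ↔ (q3 ↔ ¬q5)) ∧ ¬q4) ↔ q1): β-rule — branch into ((q2 ↔ (q3 ↔ ¬q5)) ∧ ¬q4), ¬q1  //  ¬((q2 ↔ (q3 ↔ ¬q5)) ∧ ¬q4), q1.
          branch 1.1.1 (add ((q2 ↔ (q3 ↔ ¬q5)) ∧ ¬q4), ¬q1):
            ((q2 ↔ (q3 ↔ ¬q5)) ∧ ¬q4): α-rule — add (q2 ↔ (q3 ↔ ¬q5)), ¬q4.
            (q2 ↔ (q3 ↔ ¬q5)): β-rule — branch into q2, (q3 ↔ ¬q5)  //  ¬q2, ¬(q3 ↔ ¬q5).
              branch 1.1.1.1 (add q2, (q3 ↔ ¬q5)):
                (q3 ↔ ¬q5): β-rule — branch into q3, ¬q5  //  ¬q3, ¬¬q5.
                  branch 1.1.1.1.1 (add q3, ¬q5):
                    ○ open, literals {q1=F, q2=T, q3=T, q4=F, q5=F}.
                  branch 1.1.1.1.2 (add ¬q3, ¬¬q5):
                    ○ open, literals {q1=F, q2=T, q3=F, q4=F, q5=T}.
              branch 1.1.1.2 (add ¬q2, ¬(q3 ↔ ¬q5)):
                ¬(q3 ↔ ¬q5): β-rule — branch into q3, ¬¬q5  //  ¬q3, ¬q5.
                  branch 1.1.1.2.1 (add q3, ¬¬q5):
                    ○ open, literals {q1=F, q2=F, q3=T, q4=F, q5=T}.
                  branch 1.1.1.2.2 (add ¬q3, ¬q5):
                    ○ open, literals {q1=F, q2=F, q3=F, q4=F, q5=F}.
          branch 1.1.2 (add ¬((q2 ↔ (q3 ↔ ¬q5)) ∧ ¬q4), q1):
            ¬((q2 ↔ (q3 ↔ ¬q5)) ∧ ¬q4): β-rule — branch into ¬(q2 ↔ (q3 ↔ ¬q5))  //  ¬¬q4.
              branch 1.1.2.1 (add ¬(q2 ↔ (q3 ↔ ¬q5))):
                ¬(q2 ↔ (q3 ↔ ¬q5)): β-rule — branch into q2, ¬(q3 ↔ ¬q5)  //  ¬q2, (q3 ↔ ¬q5).
                  branch 1.1.2.1.1 (add q2, ¬(q3 ↔ ¬q5)):
                    ¬(q3 ↔ ¬q5): β-rule — branch into q3, ¬¬q5  //  ¬q3, ¬q5.
                      branch 1.1.2.1.1.1 (add q3, ¬¬q5):
                        ○ open, literals {q1=T, q2=T, q3=T, q5=T}.
                      branch 1.1.2.1.1.2 (add ¬q3, ¬q5):
                        ○ open, literals {q1=T, q2=T, q3=F, q5=F}.
                  branch 1.1.2.1.2 (add ¬q2, (q3 ↔ ¬q5)):
                    (q3 ↔ ¬q5): β-rule — branch into q3, ¬q5  //  ¬q3, ¬¬q5.
                      branch 1.1.2.1.2.1 (add q3, ¬q5):
                        ○ open, literals {q1=T, q2=F, q3=T, q5=F}.
                      branch 1.1.2.1.2.2 (add ¬q3, ¬¬q5):
                        ○ open, literals {q1=T, q2=F, q3=F, q5=T}.
              branch 1.1.2.2 (add ¬¬q4):
                ○ open, literals {q1=T, q4=T}.
      branch 1.2 (add ¬q3):
        ○ open, literals {q3=F}.
  branch 2 (add (¬q3 ∧ ((q4 → ¬q2) ∧ (q2 → q4)))):
    (¬q3 ∧ ((q4 → ¬q2) ∧ (q2 → q4))): α-rule — add ¬q3, ((q4 → ¬q2) ∧ (q2 → q4)).
    ((q4 → ¬q2) ∧ (q2 → q4)): α-rule — add (q4 → ¬q2), (q2 → q4).
    (q4 → ¬q2): β-rule — branch into ¬q4  //  ¬q2.
      branch 2.1 (add ¬q4):
        (q2 → q4): β-rule — branch into ¬q2  //  q4.
          branch 2.1.1 (add ¬q2):
            ○ open, literals {q2=F, q3=F, q4=F}.
          branch 2.1.2 (add q4):
            × closes — contains both q4 and ¬q4.
      branch 2.2 (add ¬q2):
        (q2 → q4): β-rule — branch into ¬q2  //  q4.
          branch 2.2.1 (add ¬q2):
            ○ open, literals {q2=F, q3=F}.
          branch 2.2.2 (add q4):
            ○ open, literals {q2=F, q3=F, q4=T}.
1 branch closed, 13 open.
An open branch gives a countermodel: q1=F, q2=T, q3=T, q4=F, q5=F (unmentioned atoms arbitrary); under it the original formula is false.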